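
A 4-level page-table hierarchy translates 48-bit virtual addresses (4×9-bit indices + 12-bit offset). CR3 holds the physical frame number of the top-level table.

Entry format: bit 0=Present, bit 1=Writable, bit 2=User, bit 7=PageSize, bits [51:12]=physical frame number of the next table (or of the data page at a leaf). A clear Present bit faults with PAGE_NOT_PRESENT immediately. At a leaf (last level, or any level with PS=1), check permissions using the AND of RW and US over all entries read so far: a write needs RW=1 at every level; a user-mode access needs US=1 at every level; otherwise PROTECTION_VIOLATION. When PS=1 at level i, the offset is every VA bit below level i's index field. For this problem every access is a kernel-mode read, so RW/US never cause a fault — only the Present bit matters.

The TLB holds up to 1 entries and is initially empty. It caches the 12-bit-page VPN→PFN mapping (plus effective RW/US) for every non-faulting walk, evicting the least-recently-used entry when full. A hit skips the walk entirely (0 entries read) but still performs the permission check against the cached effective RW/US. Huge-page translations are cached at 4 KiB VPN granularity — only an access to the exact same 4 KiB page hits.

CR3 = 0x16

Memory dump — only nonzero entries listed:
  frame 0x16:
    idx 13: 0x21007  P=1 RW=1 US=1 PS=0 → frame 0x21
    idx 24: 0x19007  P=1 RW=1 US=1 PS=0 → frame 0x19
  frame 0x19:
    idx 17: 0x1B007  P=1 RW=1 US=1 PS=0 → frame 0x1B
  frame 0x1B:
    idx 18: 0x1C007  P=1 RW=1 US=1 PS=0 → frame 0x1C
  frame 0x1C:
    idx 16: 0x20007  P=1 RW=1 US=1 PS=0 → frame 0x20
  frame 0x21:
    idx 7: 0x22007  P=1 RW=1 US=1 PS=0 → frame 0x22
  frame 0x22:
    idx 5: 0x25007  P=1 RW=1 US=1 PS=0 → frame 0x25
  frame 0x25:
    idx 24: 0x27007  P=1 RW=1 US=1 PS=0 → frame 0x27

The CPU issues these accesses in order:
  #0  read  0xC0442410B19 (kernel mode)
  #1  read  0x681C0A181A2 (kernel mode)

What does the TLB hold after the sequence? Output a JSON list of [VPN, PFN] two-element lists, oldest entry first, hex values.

Walk each access:
#0 VA=0xC0442410B19 (r,kernel):
  [0] read 0x16 idx=24: raw=0x19007 flags P=1 W=1 U=1 S=0
  [1] read 0x19 idx=17: raw=0x1B007 flags P=1 W=1 U=1 S=0
  [2] read 0x1B idx=18: raw=0x1C007 flags P=1 W=1 U=1 S=0
  [3] read 0x1C idx=16: raw=0x20007 flags P=1 W=1 U=1 S=0
  ✓ 0x20B19  — 4 lookups
#1 VA=0x681C0A181A2 (r,kernel):
  [0] read 0x16 idx=13: raw=0x21007 flags P=1 W=1 U=1 S=0
  [1] read 0x21 idx=7: raw=0x22007 flags P=1 W=1 U=1 S=0
  [2] read 0x22 idx=5: raw=0x25007 flags P=1 W=1 U=1 S=0
  [3] read 0x25 idx=24: raw=0x27007 flags P=1 W=1 U=1 S=0
  ✓ 0x271A2  — 4 lookups

TLB: [["0x681C0A18", "0x27"]]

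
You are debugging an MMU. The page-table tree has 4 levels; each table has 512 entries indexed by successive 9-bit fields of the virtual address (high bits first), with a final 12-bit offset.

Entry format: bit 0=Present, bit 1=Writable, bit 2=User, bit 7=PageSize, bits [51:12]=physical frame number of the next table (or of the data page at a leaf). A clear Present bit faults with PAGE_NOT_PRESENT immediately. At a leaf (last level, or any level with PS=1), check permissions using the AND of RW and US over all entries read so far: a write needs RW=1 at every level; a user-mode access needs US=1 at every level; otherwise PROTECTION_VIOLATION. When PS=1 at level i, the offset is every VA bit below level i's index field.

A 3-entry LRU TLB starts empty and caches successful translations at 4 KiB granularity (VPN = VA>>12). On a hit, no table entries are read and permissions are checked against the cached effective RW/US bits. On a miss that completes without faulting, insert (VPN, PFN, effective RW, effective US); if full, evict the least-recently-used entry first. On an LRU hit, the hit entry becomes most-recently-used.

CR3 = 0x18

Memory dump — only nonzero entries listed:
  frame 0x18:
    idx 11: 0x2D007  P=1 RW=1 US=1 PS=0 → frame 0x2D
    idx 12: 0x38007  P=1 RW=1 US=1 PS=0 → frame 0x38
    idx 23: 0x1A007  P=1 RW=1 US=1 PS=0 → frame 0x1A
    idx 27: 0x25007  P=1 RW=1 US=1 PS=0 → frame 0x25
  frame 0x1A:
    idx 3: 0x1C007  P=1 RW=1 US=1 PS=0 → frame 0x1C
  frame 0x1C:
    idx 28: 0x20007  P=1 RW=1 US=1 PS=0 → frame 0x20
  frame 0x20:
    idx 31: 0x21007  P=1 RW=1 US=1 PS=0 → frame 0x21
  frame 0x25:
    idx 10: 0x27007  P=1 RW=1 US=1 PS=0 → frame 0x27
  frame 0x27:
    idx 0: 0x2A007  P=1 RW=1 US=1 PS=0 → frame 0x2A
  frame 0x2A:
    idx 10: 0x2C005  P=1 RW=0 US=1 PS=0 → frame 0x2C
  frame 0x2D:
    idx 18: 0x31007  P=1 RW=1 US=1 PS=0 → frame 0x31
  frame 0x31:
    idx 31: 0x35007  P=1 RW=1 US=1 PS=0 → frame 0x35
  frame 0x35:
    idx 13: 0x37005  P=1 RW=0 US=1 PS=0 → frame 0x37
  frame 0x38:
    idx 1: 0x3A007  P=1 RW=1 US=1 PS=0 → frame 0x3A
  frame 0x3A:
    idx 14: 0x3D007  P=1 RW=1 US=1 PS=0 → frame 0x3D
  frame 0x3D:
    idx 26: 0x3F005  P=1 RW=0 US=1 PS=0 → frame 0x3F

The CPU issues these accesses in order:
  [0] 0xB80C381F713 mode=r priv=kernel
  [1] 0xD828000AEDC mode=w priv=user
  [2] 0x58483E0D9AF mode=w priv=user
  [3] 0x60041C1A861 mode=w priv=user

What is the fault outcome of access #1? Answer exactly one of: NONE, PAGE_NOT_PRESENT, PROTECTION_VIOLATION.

Walk each access:
#0 VA=0xB80C381F713 (r,kernel):
  L0 @0x18[23] → 0x1A007  P=1,RW=1,US=1,PS=0
  L1 @0x1A[3] → 0x1C007  P=1,RW=1,US=1,PS=0
  L2 @0x1C[28] → 0x20007  P=1,RW=1,US=1,PS=0
  L3 @0x20[31] → 0x21007  P=1,RW=1,US=1,PS=0
  ⇒ phys 0x21713  [4 reads]
#1 VA=0xD828000AEDC (w,user):
  L0 @0x18[27] → 0x25007  P=1,RW=1,US=1,PS=0
  L1 @0x25[10] → 0x27007  P=1,RW=1,US=1,PS=0
  L2 @0x27[0] → 0x2A007  P=1,RW=1,US=1,PS=0
  L3 @0x2A[10] → 0x2C005  P=1,RW=0,US=1,PS=0
  → PROTECTION_VIOLATION  (4 entries read)
#2 VA=0x58483E0D9AF (w,user):
  L0 @0x18[11] → 0x2D007  P=1,RW=1,US=1,PS=0
  L1 @0x2D[18] → 0x31007  P=1,RW=1,US=1,PS=0
  L2 @0x31[31] → 0x35007  P=1,RW=1,US=1,PS=0
  L3 @0x35[13] → 0x37005  P=1,RW=0,US=1,PS=0
  → PROTECTION_VIOLATION  (4 entries read)
#3 VA=0x60041C1A861 (w,user):
  L0 @0x18[12] → 0x38007  P=1,RW=1,US=1,PS=0
  L1 @0x38[1] → 0x3A007  P=1,RW=1,US=1,PS=0
  L2 @0x3A[14] → 0x3D007  P=1,RW=1,US=1,PS=0
  L3 @0x3D[26] → 0x3F005  P=1,RW=0,US=1,PS=0
  → PROTECTION_VIOLATION  (4 entries read)

Access #1 fault: PROTECTION_VIOLATION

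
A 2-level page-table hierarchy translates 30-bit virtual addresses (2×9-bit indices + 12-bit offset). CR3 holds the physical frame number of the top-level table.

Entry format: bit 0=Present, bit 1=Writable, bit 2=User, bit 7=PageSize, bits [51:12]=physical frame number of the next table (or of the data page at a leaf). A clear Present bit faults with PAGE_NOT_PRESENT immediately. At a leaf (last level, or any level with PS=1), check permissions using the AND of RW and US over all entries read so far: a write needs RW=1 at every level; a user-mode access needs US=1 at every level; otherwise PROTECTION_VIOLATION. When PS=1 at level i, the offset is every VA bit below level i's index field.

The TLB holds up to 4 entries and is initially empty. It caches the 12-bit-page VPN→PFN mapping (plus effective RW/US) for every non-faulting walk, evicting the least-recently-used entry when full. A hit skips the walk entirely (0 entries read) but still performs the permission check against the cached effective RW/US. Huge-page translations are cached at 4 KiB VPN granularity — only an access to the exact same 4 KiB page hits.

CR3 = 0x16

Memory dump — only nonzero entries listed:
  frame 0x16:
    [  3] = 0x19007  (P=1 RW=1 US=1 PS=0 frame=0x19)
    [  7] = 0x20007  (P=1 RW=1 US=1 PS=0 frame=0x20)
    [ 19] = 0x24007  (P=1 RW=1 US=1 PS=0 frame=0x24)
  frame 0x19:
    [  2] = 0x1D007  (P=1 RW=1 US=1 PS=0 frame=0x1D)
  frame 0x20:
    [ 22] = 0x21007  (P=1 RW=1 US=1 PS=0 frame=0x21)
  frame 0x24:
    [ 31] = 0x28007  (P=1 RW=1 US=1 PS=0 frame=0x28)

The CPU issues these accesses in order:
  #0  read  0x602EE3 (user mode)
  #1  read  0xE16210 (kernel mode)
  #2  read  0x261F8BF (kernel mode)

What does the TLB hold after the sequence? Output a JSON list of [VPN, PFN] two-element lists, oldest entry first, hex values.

Walk each access:
#0 VA=0x602EE3 (r,user):
  L0: frame=0x16 idx=3 entry=0x19007 [P=1 RW=1 US=1 PS=0]
  L1: frame=0x19 idx=2 entry=0x1D007 [P=1 RW=1 US=1 PS=0]
  ⇒ phys 0x1DEE3  [2 reads]
#1 VA=0xE16210 (r,kernel):
  L0: frame=0x16 idx=7 entry=0x20007 [P=1 RW=1 US=1 PS=0]
  L1: frame=0x20 idx=22 entry=0x21007 [P=1 RW=1 US=1 PS=0]
  ⇒ phys 0x21210  [2 reads]
#2 VA=0x261F8BF (r,kernel):
  L0: frame=0x16 idx=19 entry=0x24007 [P=1 RW=1 US=1 PS=0]
  L1: frame=0x24 idx=31 entry=0x28007 [P=1 RW=1 US=1 PS=0]
  ⇒ phys 0x288BF  [2 reads]

TLB: [["0x602", "0x1D"], ["0xE16", "0x21"], ["0x261F", "0x28"]]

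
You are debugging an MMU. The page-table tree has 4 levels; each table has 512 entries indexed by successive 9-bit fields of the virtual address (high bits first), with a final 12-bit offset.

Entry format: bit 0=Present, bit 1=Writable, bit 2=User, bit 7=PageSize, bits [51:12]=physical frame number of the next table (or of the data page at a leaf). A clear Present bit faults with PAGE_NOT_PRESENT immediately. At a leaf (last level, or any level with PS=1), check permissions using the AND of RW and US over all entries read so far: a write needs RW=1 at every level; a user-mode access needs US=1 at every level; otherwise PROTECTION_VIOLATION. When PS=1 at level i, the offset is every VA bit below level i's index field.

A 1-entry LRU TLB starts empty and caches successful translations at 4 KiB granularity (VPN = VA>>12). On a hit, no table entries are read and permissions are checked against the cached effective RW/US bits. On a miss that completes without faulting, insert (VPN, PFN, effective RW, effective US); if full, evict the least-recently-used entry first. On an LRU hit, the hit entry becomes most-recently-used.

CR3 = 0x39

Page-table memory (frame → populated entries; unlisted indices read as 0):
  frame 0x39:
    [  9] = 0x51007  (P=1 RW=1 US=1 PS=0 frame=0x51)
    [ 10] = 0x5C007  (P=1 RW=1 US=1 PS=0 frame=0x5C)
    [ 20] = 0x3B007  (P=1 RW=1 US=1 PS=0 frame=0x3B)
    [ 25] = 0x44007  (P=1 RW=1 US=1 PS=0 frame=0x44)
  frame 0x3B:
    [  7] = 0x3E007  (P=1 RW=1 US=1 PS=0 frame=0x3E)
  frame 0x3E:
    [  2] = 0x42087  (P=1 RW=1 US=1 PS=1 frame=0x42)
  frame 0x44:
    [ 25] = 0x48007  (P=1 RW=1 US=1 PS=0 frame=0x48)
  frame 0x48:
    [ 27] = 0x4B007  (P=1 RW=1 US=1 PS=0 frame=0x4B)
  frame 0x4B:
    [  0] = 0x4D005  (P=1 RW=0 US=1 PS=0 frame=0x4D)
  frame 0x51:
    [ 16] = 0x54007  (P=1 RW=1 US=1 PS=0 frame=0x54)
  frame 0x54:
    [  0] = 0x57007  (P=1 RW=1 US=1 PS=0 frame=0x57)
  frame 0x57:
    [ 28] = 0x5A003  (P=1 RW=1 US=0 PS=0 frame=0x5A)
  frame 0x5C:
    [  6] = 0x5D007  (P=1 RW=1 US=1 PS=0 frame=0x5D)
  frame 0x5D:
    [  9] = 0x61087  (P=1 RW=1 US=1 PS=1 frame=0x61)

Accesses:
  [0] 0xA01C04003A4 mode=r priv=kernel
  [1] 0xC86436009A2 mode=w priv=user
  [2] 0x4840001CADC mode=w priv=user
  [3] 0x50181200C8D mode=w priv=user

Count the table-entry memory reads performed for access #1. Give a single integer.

Per-access translation:
#0 VA=0xA01C04003A4 (r,kernel):
  L0 @0x39[20] → 0x3B007  P=1,RW=1,US=1,PS=0
  L1 @0x3B[7] → 0x3E007  P=1,RW=1,US=1,PS=0
  L2 @0x3E[2] → 0x42087  P=1,RW=1,US=1,PS=1
  → PA=0x423A4 (huge @L2)  (3 entries read)
#1 VA=0xC86436009A2 (w,user):
  L0 @0x39[25] → 0x44007  P=1,RW=1,US=1,PS=0
  L1 @0x44[25] → 0x48007  P=1,RW=1,US=1,PS=0
  L2 @0x48[27] → 0x4B007  P=1,RW=1,US=1,PS=0
  L3 @0x4B[0] → 0x4D005  P=1,RW=0,US=1,PS=0
  ✗ PROTECTION_VIOLATION  [4 reads]
#2 VA=0x4840001CADC (w,user):
  L0 @0x39[9] → 0x51007  P=1,RW=1,US=1,PS=0
  L1 @0x51[16] → 0x54007  P=1,RW=1,US=1,PS=0
  L2 @0x54[0] → 0x57007  P=1,RW=1,US=1,PS=0
  L3 @0x57[28] → 0x5A003  P=1,RW=1,US=0,PS=0
  ✗ PROTECTION_VIOLATION  [4 reads]
#3 VA=0x50181200C8D (w,user):
  L0 @0x39[10] → 0x5C007  P=1,RW=1,US=1,PS=0
  L1 @0x5C[6] → 0x5D007  P=1,RW=1,US=1,PS=0
  L2 @0x5D[9] → 0x61087  P=1,RW=1,US=1,PS=1
  → PA=0x61C8D (huge @L2)  (3 entries read)

Entries read for #1: 4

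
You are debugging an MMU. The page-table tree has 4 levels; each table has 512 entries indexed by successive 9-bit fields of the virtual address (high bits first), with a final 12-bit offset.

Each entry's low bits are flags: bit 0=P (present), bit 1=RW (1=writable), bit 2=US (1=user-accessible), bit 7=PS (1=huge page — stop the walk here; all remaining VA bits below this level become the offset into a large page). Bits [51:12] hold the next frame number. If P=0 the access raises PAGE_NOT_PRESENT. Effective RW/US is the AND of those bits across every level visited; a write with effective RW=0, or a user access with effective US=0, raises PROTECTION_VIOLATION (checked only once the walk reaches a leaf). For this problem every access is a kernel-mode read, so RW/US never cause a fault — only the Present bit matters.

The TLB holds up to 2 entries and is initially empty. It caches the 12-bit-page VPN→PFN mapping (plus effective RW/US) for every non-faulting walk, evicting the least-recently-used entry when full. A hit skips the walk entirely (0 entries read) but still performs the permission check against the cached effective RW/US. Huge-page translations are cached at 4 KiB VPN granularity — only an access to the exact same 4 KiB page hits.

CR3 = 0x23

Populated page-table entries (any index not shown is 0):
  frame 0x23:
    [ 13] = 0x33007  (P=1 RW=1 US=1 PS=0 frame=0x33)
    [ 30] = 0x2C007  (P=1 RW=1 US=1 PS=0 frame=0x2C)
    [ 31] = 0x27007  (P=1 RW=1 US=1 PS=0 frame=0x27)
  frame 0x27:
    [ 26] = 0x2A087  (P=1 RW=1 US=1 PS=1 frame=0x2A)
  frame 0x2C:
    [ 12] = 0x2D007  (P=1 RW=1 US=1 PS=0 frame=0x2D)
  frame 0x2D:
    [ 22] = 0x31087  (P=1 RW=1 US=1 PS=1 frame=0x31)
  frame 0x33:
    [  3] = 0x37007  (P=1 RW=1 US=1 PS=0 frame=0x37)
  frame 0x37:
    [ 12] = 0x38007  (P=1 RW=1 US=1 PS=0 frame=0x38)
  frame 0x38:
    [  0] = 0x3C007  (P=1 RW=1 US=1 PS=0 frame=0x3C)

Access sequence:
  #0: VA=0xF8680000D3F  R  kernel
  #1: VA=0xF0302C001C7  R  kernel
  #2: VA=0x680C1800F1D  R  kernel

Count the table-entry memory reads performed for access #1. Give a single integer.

Walk each access:
#0 VA=0xF8680000D3F (r,kernel):
  [0] read 0x23 idx=31: raw=0x27007 flags P=1 W=1 U=1 S=0
  [1] read 0x27 idx=26: raw=0x2A087 flags P=1 W=1 U=1 S=1
  ✓ 0x2AD3F (huge @L1)  — 2 lookups
#1 VA=0xF0302C001C7 (r,kernel):
  [0] read 0x23 idx=30: raw=0x2C007 flags P=1 W=1 U=1 S=0
  [1] read 0x2C idx=12: raw=0x2D007 flags P=1 W=1 U=1 S=0
  [2] read 0x2D idx=22: raw=0x31087 flags P=1 W=1 U=1 S=1
  ✓ 0x311C7 (huge @L2)  — 3 lookups
#2 VA=0x680C1800F1D (r,kernel):
  [0] read 0x23 idx=13: raw=0x33007 flags P=1 W=1 U=1 S=0
  [1] read 0x33 idx=3: raw=0x37007 flags P=1 W=1 U=1 S=0
  [2] read 0x37 idx=12: raw=0x38007 flags P=1 W=1 U=1 S=0
  [3] read 0x38 idx=0: raw=0x3C007 flags P=1 W=1 U=1 S=0
  ✓ 0x3CF1D  — 4 lookups

Entries read for #1: 3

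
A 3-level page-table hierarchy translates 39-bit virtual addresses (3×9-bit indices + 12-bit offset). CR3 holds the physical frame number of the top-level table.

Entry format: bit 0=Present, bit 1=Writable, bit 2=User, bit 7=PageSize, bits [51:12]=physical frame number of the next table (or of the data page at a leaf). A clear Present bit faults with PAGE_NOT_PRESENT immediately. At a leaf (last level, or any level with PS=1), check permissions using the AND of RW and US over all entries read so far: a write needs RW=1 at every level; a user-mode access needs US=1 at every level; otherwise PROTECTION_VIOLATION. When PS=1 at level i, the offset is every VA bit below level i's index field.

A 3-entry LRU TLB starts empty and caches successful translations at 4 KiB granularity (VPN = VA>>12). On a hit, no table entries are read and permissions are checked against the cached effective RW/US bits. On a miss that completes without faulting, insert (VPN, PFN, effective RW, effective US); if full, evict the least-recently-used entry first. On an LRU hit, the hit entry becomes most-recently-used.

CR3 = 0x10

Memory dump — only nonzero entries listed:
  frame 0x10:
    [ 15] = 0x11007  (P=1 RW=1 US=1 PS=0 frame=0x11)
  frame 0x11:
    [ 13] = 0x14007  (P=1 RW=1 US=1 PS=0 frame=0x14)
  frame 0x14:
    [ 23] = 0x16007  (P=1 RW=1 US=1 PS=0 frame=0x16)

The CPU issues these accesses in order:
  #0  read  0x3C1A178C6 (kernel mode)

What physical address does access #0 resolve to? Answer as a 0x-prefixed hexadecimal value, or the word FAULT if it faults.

Walk each access:
#0 VA=0x3C1A178C6 (r,kernel):
  [0] read 0x10 idx=15: raw=0x11007 flags P=1 W=1 U=1 S=0
  [1] read 0x11 idx=13: raw=0x14007 flags P=1 W=1 U=1 S=0
  [2] read 0x14 idx=23: raw=0x16007 flags P=1 W=1 U=1 S=0
  ⇒ phys 0x168C6  [3 reads]

Access #0 PA: 0x168C6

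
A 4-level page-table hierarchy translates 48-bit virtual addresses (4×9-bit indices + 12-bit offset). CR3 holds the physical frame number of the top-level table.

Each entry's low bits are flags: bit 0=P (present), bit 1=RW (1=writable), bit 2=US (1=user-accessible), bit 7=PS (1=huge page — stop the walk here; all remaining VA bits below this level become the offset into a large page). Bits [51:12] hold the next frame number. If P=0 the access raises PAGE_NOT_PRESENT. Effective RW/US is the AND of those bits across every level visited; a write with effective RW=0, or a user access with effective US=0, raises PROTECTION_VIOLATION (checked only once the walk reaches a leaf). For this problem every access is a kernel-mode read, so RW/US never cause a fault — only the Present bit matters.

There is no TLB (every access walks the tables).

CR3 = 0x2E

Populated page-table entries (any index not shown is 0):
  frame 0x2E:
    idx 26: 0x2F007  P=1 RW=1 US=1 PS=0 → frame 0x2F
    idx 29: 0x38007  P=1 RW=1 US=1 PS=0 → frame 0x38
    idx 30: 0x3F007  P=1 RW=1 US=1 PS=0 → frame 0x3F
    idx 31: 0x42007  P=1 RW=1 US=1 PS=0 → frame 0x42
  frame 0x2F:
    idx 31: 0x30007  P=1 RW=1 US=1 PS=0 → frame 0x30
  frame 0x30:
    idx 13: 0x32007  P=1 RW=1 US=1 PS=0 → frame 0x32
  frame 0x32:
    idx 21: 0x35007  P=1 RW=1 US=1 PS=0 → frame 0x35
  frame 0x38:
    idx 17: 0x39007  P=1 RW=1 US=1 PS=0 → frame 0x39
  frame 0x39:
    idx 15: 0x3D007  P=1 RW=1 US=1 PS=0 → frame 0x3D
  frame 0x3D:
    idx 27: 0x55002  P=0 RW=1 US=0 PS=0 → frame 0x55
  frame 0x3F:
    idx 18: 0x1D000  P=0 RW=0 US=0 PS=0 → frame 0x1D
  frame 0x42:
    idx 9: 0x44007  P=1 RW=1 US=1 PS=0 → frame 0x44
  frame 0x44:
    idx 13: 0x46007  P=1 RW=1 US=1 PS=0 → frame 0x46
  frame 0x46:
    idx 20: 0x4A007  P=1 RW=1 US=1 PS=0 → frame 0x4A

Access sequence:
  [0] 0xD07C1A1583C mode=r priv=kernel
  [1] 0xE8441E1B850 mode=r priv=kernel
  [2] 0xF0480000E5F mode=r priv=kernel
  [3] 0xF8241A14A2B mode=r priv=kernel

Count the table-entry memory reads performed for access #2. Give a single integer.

Walk each access:
#0 VA=0xD07C1A1583C (r,kernel):
  L0: frame=0x2E idx=26 entry=0x2F007 [P=1 RW=1 US=1 PS=0]
  L1: frame=0x2F idx=31 entry=0x30007 [P=1 RW=1 US=1 PS=0]
  L2: frame=0x30 idx=13 entry=0x32007 [P=1 RW=1 US=1 PS=0]
  L3: frame=0x32 idx=21 entry=0x35007 [P=1 RW=1 US=1 PS=0]
  ✓ 0x3583C  — 4 lookups
#1 VA=0xE8441E1B850 (r,kernel):
  L0: frame=0x2E idx=29 entry=0x38007 [P=1 RW=1 US=1 PS=0]
  L1: frame=0x38 idx=17 entry=0x39007 [P=1 RW=1 US=1 PS=0]
  L2: frame=0x39 idx=15 entry=0x3D007 [P=1 RW=1 US=1 PS=0]
  L3: frame=0x3D idx=27 entry=0x55002 [P=0 RW=1 US=0 PS=0]
  → PAGE_NOT_PRESENT  (4 entries read)
#2 VA=0xF0480000E5F (r,kernel):
  L0: frame=0x2E idx=30 entry=0x3F007 [P=1 RW=1 US=1 PS=0]
  L1: frame=0x3F idx=18 entry=0x1D000 [P=0 RW=0 US=0 PS=0]
  → PAGE_NOT_PRESENT  (2 entries read)
#3 VA=0xF8241A14A2B (r,kernel):
  L0: frame=0x2E idx=31 entry=0x42007 [P=1 RW=1 US=1 PS=0]
  L1: frame=0x42 idx=9 entry=0x44007 [P=1 RW=1 US=1 PS=0]
  L2: frame=0x44 idx=13 entry=0x46007 [P=1 RW=1 US=1 PS=0]
  L3: frame=0x46 idx=20 entry=0x4A007 [P=1 RW=1 US=1 PS=0]
  ✓ 0x4AA2B  — 4 lookups

Entries read for #2: 2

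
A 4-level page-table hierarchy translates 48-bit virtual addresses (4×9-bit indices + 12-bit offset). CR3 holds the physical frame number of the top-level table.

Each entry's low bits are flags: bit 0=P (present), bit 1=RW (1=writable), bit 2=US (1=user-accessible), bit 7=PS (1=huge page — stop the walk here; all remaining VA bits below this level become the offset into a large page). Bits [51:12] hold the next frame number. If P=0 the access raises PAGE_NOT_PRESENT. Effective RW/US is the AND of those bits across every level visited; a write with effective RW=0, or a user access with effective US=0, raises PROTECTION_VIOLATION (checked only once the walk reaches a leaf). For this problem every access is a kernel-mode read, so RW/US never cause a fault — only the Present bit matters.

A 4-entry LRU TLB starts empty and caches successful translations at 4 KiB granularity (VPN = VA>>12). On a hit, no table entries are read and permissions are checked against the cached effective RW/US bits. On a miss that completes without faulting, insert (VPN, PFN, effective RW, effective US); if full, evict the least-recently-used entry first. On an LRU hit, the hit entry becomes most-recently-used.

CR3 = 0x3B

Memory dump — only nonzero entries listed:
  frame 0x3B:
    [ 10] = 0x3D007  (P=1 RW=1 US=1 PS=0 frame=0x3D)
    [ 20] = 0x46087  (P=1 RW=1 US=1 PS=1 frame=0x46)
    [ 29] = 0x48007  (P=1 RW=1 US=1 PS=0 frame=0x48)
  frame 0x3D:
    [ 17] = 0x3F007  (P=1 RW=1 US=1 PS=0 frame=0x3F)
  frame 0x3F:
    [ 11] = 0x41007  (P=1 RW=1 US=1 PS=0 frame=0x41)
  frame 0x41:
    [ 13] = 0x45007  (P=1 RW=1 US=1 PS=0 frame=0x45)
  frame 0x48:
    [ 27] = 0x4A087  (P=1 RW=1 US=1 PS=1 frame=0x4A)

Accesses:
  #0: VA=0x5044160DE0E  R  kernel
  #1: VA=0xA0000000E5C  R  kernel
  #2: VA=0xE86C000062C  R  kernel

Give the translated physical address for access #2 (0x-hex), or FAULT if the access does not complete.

Walk each access:
#0 VA=0x5044160DE0E (r,kernel):
  L0 @0x3B[10] → 0x3D007  P=1,RW=1,US=1,PS=0
  L1 @0x3D[17] → 0x3F007  P=1,RW=1,US=1,PS=0
  L2 @0x3F[11] → 0x41007  P=1,RW=1,US=1,PS=0
  L3 @0x41[13] → 0x45007  P=1,RW=1,US=1,PS=0
  → PA=0x45E0E  (4 entries read)
#1 VA=0xA0000000E5C (r,kernel):
  L0 @0x3B[20] → 0x46087  P=1,RW=1,US=1,PS=1
  → PA=0x46E5C (huge @L0)  (1 entries read)
#2 VA=0xE86C000062C (r,kernel):
  L0 @0x3B[29] → 0x48007  P=1,RW=1,US=1,PS=0
  L1 @0x48[27] → 0x4A087  P=1,RW=1,US=1,PS=1
  → PA=0x4A62C (huge @L1)  (2 entries read)

Access #2 PA: 0x4A62C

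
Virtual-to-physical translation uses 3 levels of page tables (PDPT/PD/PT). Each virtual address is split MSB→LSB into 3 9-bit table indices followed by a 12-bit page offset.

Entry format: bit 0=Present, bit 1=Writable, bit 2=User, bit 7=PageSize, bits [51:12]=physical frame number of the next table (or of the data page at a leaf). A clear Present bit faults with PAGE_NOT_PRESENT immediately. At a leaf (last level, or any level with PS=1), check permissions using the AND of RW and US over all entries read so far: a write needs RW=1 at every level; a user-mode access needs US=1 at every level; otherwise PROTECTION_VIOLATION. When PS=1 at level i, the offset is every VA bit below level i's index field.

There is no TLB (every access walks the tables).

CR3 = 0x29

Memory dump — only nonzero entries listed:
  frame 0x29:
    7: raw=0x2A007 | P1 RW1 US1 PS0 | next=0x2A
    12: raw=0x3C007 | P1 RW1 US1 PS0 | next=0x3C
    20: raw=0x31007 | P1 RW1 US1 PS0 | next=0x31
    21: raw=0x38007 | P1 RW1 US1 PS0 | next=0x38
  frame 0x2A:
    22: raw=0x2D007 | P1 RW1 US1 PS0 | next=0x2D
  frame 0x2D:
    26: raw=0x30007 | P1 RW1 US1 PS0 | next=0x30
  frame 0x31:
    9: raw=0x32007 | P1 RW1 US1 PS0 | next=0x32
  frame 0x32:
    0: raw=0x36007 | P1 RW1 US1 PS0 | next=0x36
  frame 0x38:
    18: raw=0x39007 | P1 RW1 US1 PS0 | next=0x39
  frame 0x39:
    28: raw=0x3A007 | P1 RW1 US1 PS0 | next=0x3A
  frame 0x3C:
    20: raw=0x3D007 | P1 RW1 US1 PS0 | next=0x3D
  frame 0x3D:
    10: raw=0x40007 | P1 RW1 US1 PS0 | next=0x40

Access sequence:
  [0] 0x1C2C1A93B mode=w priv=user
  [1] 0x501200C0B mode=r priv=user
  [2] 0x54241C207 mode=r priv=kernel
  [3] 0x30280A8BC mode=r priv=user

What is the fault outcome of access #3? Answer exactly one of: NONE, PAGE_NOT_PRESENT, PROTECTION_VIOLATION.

Walk each access:
#0 VA=0x1C2C1A93B (w,user):
  L0: frame=0x29 idx=7 entry=0x2A007 [P=1 RW=1 US=1 PS=0]
  L1: frame=0x2A idx=22 entry=0x2D007 [P=1 RW=1 US=1 PS=0]
  L2: frame=0x2D idx=26 entry=0x30007 [P=1 RW=1 US=1 PS=0]
  → PA=0x3093B  (3 entries read)
#1 VA=0x501200C0B (r,user):
  L0: frame=0x29 idx=20 entry=0x31007 [P=1 RW=1 US=1 PS=0]
  L1: frame=0x31 idx=9 entry=0x32007 [P=1 RW=1 US=1 PS=0]
  L2: frame=0x32 idx=0 entry=0x36007 [P=1 RW=1 US=1 PS=0]
  → PA=0x36C0B  (3 entries read)
#2 VA=0x54241C207 (r,kernel):
  L0: frame=0x29 idx=21 entry=0x38007 [P=1 RW=1 US=1 PS=0]
  L1: frame=0x38 idx=18 entry=0x39007 [P=1 RW=1 US=1 PS=0]
  L2: frame=0x39 idx=28 entry=0x3A007 [P=1 RW=1 US=1 PS=0]
  → PA=0x3A207  (3 entries read)
#3 VA=0x30280A8BC (r,user):
  L0: frame=0x29 idx=12 entry=0x3C007 [P=1 RW=1 US=1 PS=0]
  L1: frame=0x3C idx=20 entry=0x3D007 [P=1 RW=1 US=1 PS=0]
  L2: frame=0x3D idx=10 entry=0x40007 [P=1 RW=1 US=1 PS=0]
  → PA=0x408BC  (3 entries read)

Access #3 fault: NONE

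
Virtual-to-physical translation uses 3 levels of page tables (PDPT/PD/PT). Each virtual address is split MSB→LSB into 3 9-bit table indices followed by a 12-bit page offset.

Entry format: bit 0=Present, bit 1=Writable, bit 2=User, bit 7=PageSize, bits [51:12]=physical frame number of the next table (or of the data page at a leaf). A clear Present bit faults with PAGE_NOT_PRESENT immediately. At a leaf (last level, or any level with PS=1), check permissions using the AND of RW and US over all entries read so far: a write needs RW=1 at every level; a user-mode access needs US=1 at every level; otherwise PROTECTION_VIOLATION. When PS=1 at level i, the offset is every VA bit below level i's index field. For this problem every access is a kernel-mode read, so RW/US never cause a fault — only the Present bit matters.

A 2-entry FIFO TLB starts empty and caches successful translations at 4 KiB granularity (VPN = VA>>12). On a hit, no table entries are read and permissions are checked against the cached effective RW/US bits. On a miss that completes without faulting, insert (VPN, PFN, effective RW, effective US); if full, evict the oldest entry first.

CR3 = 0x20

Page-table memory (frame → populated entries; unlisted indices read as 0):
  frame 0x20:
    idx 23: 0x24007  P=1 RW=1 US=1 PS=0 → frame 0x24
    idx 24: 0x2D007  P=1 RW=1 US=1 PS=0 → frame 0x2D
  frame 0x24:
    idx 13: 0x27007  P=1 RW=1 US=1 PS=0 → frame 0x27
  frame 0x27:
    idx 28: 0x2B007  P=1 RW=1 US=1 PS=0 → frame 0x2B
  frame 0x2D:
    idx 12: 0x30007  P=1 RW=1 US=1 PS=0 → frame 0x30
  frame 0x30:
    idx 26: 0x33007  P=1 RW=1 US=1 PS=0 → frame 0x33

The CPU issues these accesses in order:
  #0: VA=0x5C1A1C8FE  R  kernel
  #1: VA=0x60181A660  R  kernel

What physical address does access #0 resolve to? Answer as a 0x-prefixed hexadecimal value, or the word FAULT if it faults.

Walk each access:
#0 VA=0x5C1A1C8FE (r,kernel):
  [0] read 0x20 idx=23: raw=0x24007 flags P=1 W=1 U=1 S=0
  [1] read 0x24 idx=13: raw=0x27007 flags P=1 W=1 U=1 S=0
  [2] read 0x27 idx=28: raw=0x2B007 flags P=1 W=1 U=1 S=0
  ✓ 0x2B8FE  — 3 lookups
#1 VA=0x60181A660 (r,kernel):
  [0] read 0x20 idx=24: raw=0x2D007 flags P=1 W=1 U=1 S=0
  [1] read 0x2D idx=12: raw=0x30007 flags P=1 W=1 U=1 S=0
  [2] read 0x30 idx=26: raw=0x33007 flags P=1 W=1 U=1 S=0
  ✓ 0x33660  — 3 lookups

Access #0 PA: 0x2B8FE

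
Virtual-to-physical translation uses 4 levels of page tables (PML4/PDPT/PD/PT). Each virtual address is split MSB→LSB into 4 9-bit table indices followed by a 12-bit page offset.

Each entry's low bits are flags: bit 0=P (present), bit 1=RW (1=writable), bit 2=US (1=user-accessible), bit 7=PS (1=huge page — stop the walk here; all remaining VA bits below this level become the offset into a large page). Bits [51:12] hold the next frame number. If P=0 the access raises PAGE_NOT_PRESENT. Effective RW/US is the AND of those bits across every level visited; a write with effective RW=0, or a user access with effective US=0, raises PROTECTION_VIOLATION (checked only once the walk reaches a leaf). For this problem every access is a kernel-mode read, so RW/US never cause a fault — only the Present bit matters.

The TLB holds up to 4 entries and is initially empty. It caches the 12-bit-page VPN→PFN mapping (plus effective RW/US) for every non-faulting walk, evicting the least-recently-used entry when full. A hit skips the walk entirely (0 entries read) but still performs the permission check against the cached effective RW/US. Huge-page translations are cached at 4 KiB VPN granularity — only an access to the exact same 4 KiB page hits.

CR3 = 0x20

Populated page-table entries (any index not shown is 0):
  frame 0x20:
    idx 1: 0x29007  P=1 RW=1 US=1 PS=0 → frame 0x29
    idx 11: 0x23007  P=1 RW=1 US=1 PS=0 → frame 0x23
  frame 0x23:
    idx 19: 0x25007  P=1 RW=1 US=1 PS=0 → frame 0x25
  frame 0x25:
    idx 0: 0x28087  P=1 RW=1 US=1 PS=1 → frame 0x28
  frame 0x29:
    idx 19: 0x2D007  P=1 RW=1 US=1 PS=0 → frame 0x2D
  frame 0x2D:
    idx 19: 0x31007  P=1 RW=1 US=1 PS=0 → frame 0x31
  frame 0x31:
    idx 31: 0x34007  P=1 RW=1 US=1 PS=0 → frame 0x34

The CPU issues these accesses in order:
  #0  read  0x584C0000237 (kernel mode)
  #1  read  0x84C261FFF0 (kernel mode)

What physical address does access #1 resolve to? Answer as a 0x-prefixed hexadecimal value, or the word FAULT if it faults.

Per-access translation:
#0 VA=0x584C0000237 (r,kernel):
  [0] read 0x20 idx=11: raw=0x23007 flags P=1 W=1 U=1 S=0
  [1] read 0x23 idx=19: raw=0x25007 flags P=1 W=1 U=1 S=0
  [2] read 0x25 idx=0: raw=0x28087 flags P=1 W=1 U=1 S=1
  ⇒ phys 0x28237 (huge @L2)  [3 reads]
#1 VA=0x84C261FFF0 (r,kernel):
  [0] read 0x20 idx=1: raw=0x29007 flags P=1 W=1 U=1 S=0
  [1] read 0x29 idx=19: raw=0x2D007 flags P=1 W=1 U=1 S=0
  [2] read 0x2D idx=19: raw=0x31007 flags P=1 W=1 U=1 S=0
  [3] read 0x31 idx=31: raw=0x34007 flags P=1 W=1 U=1 S=0
  ⇒ phys 0x34FF0  [4 reads]

Access #1 PA: 0x34FF0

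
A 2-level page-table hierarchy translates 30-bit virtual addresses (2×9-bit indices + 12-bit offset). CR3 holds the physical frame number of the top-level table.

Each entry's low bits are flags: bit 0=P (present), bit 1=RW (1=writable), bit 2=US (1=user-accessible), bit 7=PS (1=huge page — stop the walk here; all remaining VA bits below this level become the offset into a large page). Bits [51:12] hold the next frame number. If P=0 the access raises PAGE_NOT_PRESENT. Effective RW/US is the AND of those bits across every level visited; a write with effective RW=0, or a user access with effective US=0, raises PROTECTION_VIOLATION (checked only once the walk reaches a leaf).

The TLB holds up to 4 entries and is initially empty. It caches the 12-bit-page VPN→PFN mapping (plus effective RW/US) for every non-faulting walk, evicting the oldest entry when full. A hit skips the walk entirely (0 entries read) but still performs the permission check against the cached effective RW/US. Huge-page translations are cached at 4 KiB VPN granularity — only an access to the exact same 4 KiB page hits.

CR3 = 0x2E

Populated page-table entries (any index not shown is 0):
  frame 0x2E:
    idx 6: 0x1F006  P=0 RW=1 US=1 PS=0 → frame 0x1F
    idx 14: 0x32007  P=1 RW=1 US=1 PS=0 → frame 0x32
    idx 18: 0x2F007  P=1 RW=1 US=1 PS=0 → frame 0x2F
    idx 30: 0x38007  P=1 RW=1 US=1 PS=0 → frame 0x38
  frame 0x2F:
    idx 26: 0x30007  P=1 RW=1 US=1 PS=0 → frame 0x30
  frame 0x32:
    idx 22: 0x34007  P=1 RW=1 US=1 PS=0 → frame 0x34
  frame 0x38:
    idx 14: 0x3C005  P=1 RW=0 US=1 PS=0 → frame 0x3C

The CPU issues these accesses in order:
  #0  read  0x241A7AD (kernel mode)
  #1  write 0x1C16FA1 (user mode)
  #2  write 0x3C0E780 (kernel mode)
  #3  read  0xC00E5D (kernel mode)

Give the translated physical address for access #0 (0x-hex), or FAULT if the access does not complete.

Walk each access:
#0 VA=0x241A7AD (r,kernel):
  L0 @0x2E[18] → 0x2F007  P=1,RW=1,US=1,PS=0
  L1 @0x2F[26] → 0x30007  P=1,RW=1,US=1,PS=0
  → PA=0x307AD  (2 entries read)
#1 VA=0x1C16FA1 (w,user):
  L0 @0x2E[14] → 0x32007  P=1,RW=1,US=1,PS=0
  L1 @0x32[22] → 0x34007  P=1,RW=1,US=1,PS=0
  → PA=0x34FA1  (2 entries read)
#2 VA=0x3C0E780 (w,kernel):
  L0 @0x2E[30] → 0x38007  P=1,RW=1,US=1,PS=0
  L1 @0x38[14] → 0x3C005  P=1,RW=0,US=1,PS=0
  ⇒ fault: PROTECTION_VIOLATION  — 2 lookups
#3 VA=0xC00E5D (r,kernel):
  L0 @0x2E[6] → 0x1F006  P=0,RW=1,US=1,PS=0
  ⇒ fault: PAGE_NOT_PRESENT  — 1 lookups

Access #0 PA: 0x307AD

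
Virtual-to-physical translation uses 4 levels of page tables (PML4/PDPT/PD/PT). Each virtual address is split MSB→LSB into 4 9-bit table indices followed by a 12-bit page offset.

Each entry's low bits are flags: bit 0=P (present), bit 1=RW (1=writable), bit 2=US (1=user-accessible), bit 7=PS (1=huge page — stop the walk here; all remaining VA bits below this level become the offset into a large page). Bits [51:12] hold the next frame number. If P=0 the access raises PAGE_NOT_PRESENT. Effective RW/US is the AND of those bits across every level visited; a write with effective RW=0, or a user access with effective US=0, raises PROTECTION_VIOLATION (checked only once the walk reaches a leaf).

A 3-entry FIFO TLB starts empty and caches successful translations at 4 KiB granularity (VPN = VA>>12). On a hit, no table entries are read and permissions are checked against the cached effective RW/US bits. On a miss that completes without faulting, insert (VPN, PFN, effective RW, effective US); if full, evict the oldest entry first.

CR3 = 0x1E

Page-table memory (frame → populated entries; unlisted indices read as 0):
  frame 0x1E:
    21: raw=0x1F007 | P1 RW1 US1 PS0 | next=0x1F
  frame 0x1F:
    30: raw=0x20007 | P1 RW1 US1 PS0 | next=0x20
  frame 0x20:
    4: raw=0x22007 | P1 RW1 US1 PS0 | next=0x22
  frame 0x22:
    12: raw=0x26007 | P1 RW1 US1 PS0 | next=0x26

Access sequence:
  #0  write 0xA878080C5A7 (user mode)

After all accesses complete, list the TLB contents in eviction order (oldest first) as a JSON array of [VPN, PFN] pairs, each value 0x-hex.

Trace:
#0 VA=0xA878080C5A7 (w,user):
  L0 @0x1E[21] → 0x1F007  P=1,RW=1,US=1,PS=0
  L1 @0x1F[30] → 0x20007  P=1,RW=1,US=1,PS=0
  L2 @0x20[4] → 0x22007  P=1,RW=1,US=1,PS=0
  L3 @0x22[12] → 0x26007  P=1,RW=1,US=1,PS=0
  ✓ 0x265A7  — 4 lookups

TLB: [["0xA878080C", "0x26"]]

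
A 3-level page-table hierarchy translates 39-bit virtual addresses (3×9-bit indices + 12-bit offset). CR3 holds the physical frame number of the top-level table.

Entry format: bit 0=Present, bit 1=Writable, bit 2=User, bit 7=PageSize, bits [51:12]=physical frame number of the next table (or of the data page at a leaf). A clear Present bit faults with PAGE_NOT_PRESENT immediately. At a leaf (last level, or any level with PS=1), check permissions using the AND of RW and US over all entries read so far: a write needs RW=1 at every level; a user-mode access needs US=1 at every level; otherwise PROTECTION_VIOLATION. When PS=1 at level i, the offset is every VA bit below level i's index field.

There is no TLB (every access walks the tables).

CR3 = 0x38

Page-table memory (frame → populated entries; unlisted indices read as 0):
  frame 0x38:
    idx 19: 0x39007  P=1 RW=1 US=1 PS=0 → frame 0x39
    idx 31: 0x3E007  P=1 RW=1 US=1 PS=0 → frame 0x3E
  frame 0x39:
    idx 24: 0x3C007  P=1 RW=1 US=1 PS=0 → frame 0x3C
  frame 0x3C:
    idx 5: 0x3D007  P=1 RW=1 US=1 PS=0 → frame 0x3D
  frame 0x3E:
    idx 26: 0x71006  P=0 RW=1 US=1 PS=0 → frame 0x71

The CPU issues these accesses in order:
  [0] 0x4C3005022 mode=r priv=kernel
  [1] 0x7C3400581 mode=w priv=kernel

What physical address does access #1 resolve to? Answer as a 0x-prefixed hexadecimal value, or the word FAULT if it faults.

Per-access translation:
#0 VA=0x4C3005022 (r,kernel):
  [0] read 0x38 idx=19: raw=0x39007 flags P=1 W=1 U=1 S=0
  [1] read 0x39 idx=24: raw=0x3C007 flags P=1 W=1 U=1 S=0
  [2] read 0x3C idx=5: raw=0x3D007 flags P=1 W=1 U=1 S=0
  ⇒ phys 0x3D022  [3 reads]
#1 VA=0x7C3400581 (w,kernel):
  [0] read 0x38 idx=31: raw=0x3E007 flags P=1 W=1 U=1 S=0
  [1] read 0x3E idx=26: raw=0x71006 flags P=0 W=1 U=1 S=0
  → PAGE_NOT_PRESENT  (2 entries read)

Access #1 PA: FAULT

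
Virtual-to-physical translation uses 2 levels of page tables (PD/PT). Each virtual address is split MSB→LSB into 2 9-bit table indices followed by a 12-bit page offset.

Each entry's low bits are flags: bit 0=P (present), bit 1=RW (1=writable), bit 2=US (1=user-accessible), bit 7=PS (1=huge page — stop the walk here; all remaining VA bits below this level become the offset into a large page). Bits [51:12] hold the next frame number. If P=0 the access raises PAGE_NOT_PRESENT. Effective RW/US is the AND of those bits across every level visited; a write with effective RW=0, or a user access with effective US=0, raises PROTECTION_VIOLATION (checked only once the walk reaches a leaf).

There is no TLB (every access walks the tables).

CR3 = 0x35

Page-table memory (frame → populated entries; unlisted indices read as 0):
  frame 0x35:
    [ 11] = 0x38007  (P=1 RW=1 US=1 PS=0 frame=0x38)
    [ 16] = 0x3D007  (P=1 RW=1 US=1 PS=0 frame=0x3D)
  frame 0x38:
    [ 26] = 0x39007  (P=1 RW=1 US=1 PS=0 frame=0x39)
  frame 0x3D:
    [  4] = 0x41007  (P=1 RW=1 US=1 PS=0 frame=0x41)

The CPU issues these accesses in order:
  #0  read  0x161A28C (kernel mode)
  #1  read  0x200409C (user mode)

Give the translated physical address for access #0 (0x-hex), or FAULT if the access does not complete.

Walk each access:
#0 VA=0x161A28C (r,kernel):
  [0] read 0x35 idx=11: raw=0x38007 flags P=1 W=1 U=1 S=0
  [1] read 0x38 idx=26: raw=0x39007 flags P=1 W=1 U=1 S=0
  → PA=0x3928C  (2 entries read)
#1 VA=0x200409C (r,user):
  [0] read 0x35 idx=16: raw=0x3D007 flags P=1 W=1 U=1 S=0
  [1] read 0x3D idx=4: raw=0x41007 flags P=1 W=1 U=1 S=0
  → PA=0x4109C  (2 entries read)

Access #0 PA: 0x3928C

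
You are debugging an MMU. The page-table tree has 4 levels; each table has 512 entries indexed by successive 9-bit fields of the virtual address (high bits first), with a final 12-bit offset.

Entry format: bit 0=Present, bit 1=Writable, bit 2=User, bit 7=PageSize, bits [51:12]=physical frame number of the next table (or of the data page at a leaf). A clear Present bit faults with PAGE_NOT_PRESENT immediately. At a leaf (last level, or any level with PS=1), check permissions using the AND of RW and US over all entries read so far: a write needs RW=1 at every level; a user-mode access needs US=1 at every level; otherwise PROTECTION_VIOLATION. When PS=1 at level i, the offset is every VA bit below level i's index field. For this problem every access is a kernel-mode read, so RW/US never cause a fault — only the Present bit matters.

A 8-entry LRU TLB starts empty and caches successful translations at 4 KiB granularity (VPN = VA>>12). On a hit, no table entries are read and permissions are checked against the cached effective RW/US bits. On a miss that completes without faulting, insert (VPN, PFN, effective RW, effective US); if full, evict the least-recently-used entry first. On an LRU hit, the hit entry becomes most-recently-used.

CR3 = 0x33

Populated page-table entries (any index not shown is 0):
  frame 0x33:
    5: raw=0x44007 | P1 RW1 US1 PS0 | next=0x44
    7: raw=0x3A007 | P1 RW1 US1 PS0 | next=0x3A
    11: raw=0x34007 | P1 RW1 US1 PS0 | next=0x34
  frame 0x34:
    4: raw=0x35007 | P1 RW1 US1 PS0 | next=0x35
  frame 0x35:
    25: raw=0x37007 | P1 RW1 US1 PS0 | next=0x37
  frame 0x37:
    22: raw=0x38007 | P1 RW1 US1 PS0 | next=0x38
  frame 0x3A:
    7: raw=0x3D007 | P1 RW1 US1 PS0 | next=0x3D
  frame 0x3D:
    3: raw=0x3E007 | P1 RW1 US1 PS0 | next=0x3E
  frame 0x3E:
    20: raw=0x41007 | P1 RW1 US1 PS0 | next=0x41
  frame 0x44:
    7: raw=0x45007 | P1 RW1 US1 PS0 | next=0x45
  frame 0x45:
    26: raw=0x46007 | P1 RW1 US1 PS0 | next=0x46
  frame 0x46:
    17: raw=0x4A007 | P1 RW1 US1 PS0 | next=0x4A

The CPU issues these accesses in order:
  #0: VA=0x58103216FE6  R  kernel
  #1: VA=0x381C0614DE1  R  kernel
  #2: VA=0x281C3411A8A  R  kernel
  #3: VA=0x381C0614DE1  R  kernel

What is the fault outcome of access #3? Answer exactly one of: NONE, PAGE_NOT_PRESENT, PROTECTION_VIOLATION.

Per-access translation:
#0 VA=0x58103216FE6 (r,kernel):
  [0] read 0x33 idx=11: raw=0x34007 flags P=1 W=1 U=1 S=0
  [1] read 0x34 idx=4: raw=0x35007 flags P=1 W=1 U=1 S=0
  [2] read 0x35 idx=25: raw=0x37007 flags P=1 W=1 U=1 S=0
  [3] read 0x37 idx=22: raw=0x38007 flags P=1 W=1 U=1 S=0
  → PA=0x38FE6  (4 entries read)
#1 VA=0x381C0614DE1 (r,kernel):
  [0] read 0x33 idx=7: raw=0x3A007 flags P=1 W=1 U=1 S=0
  [1] read 0x3A idx=7: raw=0x3D007 flags P=1 W=1 U=1 S=0
  [2] read 0x3D idx=3: raw=0x3E007 flags P=1 W=1 U=1 S=0
  [3] read 0x3E idx=20: raw=0x41007 flags P=1 W=1 U=1 S=0
  → PA=0x41DE1  (4 entries read)
#2 VA=0x281C3411A8A (r,kernel):
  [0] read 0x33 idx=5: raw=0x44007 flags P=1 W=1 U=1 S=0
  [1] read 0x44 idx=7: raw=0x45007 flags P=1 W=1 U=1 S=0
  [2] read 0x45 idx=26: raw=0x46007 flags P=1 W=1 U=1 S=0
  [3] read 0x46 idx=17: raw=0x4A007 flags P=1 W=1 U=1 S=0
  → PA=0x4AA8A  (4 entries read)
#3 VA=0x381C0614DE1 (r,kernel):
  TLB hit vpn=0x381C0614 → PA=0x41DE1

Access #3 fault: NONE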